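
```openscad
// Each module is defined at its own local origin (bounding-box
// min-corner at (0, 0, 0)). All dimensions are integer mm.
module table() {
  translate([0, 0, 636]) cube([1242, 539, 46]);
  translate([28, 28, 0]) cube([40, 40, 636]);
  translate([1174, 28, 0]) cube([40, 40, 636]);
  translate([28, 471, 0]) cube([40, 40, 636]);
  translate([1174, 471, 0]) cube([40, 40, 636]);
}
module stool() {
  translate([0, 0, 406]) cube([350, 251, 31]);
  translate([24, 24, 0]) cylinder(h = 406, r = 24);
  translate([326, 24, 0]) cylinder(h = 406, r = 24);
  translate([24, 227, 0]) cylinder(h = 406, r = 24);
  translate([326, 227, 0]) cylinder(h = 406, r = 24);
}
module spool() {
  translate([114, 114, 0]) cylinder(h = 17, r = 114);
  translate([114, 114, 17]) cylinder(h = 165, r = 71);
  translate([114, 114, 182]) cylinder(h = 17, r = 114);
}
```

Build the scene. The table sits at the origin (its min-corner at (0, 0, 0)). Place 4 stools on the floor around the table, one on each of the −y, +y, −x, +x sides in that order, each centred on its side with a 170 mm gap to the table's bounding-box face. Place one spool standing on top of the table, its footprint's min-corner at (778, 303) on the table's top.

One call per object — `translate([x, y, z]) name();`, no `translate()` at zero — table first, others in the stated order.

table();
translate([446, -421, 0]) stool();
translate([446, 709, 0]) stool();
translate([-520, 144, 0]) stool();
translate([1412, 144, 0]) stool();
translate([778, 303, 682]) spool();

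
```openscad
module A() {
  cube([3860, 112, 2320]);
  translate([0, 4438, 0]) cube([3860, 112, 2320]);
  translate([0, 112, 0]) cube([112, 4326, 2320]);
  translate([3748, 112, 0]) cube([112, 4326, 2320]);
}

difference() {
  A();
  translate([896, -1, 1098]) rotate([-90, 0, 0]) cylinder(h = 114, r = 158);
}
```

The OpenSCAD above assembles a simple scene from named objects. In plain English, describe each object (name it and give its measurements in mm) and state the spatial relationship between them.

A is the wall frame of a small rectangular building: four walls, each 2320 mm tall and 112 mm thick, enclosing a footprint 3860 mm (x) by 4550 mm (y) outside-to-outside, with no floor or roof. The front and back walls (the −y and +y sides) span the full width; the two side walls fit between them.

The house frame has a circular hole of radius 158 mm through its front wall, centred at (x = 896, z = 1098).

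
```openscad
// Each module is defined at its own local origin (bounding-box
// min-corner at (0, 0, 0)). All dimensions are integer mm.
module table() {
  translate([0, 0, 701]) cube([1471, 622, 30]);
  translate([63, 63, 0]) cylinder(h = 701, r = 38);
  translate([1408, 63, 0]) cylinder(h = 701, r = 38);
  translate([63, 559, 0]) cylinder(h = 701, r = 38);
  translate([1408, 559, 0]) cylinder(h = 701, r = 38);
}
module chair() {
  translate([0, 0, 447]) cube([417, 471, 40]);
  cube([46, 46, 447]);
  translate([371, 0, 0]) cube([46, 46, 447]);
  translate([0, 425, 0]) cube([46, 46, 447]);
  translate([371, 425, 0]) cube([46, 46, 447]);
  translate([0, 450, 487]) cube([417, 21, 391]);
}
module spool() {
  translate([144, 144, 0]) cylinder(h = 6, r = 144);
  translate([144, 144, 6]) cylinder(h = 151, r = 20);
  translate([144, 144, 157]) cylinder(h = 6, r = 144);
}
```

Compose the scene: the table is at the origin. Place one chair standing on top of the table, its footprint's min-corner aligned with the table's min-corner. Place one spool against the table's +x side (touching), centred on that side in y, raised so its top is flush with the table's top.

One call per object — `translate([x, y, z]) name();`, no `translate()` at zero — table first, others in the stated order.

table();
translate([0, 0, 731]) chair();
translate([1471, 167, 568]) spool();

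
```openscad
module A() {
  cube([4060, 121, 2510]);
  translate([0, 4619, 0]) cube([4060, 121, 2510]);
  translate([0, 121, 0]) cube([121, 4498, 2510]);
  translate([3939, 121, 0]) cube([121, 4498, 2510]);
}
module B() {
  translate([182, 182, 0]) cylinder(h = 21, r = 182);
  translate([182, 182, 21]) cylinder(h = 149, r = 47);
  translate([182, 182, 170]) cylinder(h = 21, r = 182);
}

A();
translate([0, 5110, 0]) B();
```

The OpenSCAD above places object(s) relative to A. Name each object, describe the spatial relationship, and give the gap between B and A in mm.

A is a house frame. B is a spool. The spool is on the floor beside the house frame on its +y side. The gap between the spool and the house frame is 370 mm.

The spool's nearest face is 370 mm from the house frame's +y face.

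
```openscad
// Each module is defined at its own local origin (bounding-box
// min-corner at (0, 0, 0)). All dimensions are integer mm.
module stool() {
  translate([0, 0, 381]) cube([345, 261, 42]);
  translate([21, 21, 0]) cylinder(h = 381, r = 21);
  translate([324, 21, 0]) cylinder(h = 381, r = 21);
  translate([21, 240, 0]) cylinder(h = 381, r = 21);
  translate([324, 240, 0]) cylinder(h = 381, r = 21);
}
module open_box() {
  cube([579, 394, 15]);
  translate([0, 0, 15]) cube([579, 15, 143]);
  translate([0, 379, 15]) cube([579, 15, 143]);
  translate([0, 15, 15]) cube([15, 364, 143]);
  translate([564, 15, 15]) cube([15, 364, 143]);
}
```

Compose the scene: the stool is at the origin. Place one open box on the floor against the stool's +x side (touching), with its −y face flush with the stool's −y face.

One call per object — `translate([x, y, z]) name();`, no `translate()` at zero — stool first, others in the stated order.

stool();
translate([345, 0, 0]) open_box();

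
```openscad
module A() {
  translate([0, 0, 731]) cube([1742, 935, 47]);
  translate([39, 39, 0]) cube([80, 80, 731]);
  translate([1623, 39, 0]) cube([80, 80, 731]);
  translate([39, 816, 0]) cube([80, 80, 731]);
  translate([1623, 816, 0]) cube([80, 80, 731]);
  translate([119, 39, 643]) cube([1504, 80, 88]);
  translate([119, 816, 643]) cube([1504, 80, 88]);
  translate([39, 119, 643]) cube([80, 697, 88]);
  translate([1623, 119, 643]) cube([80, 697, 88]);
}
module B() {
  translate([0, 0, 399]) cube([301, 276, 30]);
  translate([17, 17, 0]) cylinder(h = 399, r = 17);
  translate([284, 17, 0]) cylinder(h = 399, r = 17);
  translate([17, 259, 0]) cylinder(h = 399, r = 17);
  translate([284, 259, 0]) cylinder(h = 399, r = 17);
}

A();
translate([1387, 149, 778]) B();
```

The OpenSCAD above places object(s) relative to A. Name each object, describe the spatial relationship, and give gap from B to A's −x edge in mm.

The stool's min-x is at 1387; the table's min-x is 0; gap = 1387 mm.

A is a table. B is a stool. The stool is on top of the table. The gap from the stool to the table's −x edge is 1387 mm.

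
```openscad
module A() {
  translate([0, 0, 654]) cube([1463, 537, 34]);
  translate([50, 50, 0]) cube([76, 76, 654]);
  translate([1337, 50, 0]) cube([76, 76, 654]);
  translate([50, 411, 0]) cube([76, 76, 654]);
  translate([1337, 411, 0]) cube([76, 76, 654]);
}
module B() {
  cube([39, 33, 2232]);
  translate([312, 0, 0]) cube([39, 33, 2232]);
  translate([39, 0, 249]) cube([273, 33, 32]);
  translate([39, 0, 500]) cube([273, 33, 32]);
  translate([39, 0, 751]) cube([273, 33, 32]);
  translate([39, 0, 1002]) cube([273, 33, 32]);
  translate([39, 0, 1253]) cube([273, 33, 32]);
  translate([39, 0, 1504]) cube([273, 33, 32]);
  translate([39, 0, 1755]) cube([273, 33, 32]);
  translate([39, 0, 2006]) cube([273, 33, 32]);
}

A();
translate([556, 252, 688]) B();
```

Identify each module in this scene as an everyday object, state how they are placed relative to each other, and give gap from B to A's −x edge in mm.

A is a table. B is a ladder. The ladder is on top of the table, centred. The gap from the ladder to the table's −x edge is 556 mm.

The ladder's min-x is at 556; the table's min-x is 0; gap = 556 mm.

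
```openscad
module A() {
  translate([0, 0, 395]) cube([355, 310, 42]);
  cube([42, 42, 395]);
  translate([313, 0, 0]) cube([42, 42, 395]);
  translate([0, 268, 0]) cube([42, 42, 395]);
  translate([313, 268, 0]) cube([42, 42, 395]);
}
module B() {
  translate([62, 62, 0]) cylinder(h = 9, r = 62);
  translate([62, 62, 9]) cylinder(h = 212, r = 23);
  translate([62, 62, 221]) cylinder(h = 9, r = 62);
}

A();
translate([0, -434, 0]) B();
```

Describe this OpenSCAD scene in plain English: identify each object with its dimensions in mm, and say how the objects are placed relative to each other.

A is a four-legged stool. The seat is a 355×310×42 mm slab whose top surface is at z = 437 mm; four square legs, each 42×42 mm in cross-section, run from the floor (z = 0) to the underside of the seat, each flush with a corner of the seat.

B is a spool: two coaxial disc flanges of radius 62 mm and thickness 9 mm, joined by a core cylinder of radius 23 mm and height 212 mm. The lower flange rests on z = 0 and the three cylinders share a vertical axis.

The spool is on the floor beside the stool on its −y side.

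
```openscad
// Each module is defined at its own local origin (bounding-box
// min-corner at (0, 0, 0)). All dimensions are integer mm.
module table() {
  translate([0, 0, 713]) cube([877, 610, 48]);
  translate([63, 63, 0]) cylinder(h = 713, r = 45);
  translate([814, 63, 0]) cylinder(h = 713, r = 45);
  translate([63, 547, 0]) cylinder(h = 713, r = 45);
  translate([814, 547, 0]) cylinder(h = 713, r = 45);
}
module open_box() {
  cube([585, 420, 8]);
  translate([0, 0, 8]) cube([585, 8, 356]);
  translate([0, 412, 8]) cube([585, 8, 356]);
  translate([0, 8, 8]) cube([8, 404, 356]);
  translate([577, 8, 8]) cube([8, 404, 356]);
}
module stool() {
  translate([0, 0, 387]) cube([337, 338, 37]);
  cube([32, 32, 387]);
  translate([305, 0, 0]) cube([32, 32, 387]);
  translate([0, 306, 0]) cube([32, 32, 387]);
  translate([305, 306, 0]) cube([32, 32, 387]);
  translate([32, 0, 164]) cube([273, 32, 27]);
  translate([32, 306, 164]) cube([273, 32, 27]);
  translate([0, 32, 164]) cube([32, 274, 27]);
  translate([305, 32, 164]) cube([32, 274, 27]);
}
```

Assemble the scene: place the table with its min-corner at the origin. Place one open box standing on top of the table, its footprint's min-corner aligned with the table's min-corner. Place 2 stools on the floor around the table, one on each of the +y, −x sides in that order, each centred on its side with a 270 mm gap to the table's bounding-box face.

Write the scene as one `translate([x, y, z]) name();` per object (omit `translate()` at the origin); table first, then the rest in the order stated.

table();
translate([0, 0, 761]) open_box();
translate([270, 880, 0]) stool();
translate([-607, 136, 0]) stool();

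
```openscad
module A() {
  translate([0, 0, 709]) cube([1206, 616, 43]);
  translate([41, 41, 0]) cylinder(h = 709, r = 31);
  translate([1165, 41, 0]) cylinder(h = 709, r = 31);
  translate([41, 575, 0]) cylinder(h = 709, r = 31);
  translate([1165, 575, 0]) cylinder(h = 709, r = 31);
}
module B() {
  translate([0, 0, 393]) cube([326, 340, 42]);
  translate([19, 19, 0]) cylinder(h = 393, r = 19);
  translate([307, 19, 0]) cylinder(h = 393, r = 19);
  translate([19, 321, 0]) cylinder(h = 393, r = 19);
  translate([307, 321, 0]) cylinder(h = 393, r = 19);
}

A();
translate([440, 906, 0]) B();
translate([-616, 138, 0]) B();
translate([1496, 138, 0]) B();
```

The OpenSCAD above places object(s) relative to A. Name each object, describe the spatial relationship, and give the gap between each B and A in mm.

Each stool's nearest face is 290 mm from the table's bounding box.

A is a table. B is a stool. Three stools sit around the table at the +y, −x, +x sides. The gap between each stool and the table is 290 mm.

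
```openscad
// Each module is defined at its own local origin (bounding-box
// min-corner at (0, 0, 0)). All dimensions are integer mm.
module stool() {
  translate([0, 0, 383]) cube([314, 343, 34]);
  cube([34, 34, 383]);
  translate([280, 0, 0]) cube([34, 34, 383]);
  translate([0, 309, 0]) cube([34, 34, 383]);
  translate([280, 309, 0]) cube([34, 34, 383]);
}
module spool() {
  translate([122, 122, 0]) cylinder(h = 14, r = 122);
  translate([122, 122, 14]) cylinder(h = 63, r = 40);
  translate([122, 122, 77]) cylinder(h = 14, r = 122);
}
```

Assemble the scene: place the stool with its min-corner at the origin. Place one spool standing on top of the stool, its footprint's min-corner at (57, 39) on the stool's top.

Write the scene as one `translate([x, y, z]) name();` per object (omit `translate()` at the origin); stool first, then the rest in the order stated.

stool();
translate([57, 39, 417]) spool();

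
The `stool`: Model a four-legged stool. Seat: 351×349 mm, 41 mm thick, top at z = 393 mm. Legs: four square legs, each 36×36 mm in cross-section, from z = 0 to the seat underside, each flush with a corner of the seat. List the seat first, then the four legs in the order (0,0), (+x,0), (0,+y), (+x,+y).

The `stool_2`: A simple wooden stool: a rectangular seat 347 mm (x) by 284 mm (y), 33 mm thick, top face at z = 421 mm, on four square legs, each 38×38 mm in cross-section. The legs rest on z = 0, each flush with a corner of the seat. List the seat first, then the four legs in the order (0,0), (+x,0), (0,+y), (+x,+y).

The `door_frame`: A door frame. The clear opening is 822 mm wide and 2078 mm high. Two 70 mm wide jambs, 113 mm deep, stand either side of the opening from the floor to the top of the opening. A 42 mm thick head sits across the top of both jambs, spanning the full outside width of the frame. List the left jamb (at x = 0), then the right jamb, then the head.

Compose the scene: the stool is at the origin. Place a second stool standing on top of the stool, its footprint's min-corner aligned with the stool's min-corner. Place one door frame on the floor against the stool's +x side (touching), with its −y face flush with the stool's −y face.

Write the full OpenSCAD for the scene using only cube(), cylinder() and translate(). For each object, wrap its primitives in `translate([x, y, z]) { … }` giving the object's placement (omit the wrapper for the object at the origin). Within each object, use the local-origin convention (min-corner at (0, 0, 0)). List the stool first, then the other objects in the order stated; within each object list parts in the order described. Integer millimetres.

translate([0, 0, 352]) cube([351, 349, 41]);
cube([36, 36, 352]);
translate([315, 0, 0]) cube([36, 36, 352]);
translate([0, 313, 0]) cube([36, 36, 352]);
translate([315, 313, 0]) cube([36, 36, 352]);
translate([0, 0, 393]) {
  translate([0, 0, 388]) cube([347, 284, 33]);
  cube([38, 38, 388]);
  translate([309, 0, 0]) cube([38, 38, 388]);
  translate([0, 246, 0]) cube([38, 38, 388]);
  translate([309, 246, 0]) cube([38, 38, 388]);
}
translate([351, 0, 0]) {
  cube([70, 113, 2078]);
  translate([892, 0, 0]) cube([70, 113, 2078]);
  translate([0, 0, 2078]) cube([962, 113, 42]);
}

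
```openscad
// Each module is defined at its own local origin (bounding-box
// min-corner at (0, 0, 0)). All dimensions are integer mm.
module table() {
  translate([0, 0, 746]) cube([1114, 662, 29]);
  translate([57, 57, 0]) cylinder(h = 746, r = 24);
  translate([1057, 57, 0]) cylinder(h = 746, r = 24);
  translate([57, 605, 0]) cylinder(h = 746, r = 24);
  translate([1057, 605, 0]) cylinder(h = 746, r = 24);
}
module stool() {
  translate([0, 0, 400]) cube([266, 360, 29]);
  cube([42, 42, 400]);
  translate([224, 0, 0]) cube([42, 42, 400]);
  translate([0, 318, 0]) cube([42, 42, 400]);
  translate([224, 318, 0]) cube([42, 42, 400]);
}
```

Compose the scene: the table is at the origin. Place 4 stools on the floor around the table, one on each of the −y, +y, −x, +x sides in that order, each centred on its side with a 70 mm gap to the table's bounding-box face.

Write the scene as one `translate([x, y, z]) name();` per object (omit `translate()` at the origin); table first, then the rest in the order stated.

table();
translate([424, -430, 0]) stool();
translate([424, 732, 0]) stool();
translate([-336, 151, 0]) stool();
translate([1184, 151, 0]) stool();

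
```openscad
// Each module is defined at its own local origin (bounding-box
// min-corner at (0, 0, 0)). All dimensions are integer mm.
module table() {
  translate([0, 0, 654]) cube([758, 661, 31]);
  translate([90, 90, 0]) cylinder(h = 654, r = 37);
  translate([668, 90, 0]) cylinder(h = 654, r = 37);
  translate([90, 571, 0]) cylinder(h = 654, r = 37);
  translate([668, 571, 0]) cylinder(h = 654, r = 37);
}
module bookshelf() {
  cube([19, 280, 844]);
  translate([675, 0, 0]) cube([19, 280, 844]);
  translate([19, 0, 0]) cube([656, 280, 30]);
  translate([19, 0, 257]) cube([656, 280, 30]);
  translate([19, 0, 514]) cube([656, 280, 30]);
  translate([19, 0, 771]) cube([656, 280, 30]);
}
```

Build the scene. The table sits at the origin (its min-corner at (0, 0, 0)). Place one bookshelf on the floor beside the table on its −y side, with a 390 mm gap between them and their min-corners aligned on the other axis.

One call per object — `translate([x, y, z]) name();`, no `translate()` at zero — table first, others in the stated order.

table();
translate([0, -670, 0]) bookshelf();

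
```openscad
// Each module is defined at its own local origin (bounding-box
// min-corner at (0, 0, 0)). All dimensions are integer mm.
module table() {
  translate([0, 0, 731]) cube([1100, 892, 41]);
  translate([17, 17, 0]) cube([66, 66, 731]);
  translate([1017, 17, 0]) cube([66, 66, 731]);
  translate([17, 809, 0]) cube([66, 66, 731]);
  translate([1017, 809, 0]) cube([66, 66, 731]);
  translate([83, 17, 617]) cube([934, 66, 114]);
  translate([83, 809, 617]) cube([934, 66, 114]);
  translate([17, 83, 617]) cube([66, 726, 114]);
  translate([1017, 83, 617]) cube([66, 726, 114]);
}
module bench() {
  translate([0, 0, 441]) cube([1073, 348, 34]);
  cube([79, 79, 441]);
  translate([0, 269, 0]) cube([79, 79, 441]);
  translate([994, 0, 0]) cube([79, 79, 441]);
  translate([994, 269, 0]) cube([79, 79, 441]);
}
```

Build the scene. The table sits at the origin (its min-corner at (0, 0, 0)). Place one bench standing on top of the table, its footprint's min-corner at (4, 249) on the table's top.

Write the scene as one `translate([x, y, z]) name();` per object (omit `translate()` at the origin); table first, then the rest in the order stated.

table();
translate([4, 249, 772]) bench();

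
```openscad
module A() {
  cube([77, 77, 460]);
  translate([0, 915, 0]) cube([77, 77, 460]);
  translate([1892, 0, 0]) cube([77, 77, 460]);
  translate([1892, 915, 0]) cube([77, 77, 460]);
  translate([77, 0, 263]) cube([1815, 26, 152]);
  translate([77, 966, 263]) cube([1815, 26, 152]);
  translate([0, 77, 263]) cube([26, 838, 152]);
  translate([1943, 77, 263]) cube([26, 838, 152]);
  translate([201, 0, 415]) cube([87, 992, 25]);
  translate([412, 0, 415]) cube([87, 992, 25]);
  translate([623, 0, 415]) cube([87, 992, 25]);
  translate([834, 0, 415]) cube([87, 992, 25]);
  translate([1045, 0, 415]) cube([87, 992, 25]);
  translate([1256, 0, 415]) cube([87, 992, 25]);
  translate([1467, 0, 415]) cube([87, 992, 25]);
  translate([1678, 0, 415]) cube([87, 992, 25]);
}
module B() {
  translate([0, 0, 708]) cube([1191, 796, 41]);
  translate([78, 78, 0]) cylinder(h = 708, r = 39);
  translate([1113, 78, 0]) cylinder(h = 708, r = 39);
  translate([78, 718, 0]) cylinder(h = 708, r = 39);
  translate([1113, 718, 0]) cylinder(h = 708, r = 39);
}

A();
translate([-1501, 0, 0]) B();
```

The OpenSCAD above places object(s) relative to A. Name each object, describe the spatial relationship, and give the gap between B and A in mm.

A is a bed frame. B is a table. The table is on the floor beside the bed frame on its −x side. The gap between the table and the bed frame is 310 mm.

The table's nearest face is 310 mm from the bed frame's −x face.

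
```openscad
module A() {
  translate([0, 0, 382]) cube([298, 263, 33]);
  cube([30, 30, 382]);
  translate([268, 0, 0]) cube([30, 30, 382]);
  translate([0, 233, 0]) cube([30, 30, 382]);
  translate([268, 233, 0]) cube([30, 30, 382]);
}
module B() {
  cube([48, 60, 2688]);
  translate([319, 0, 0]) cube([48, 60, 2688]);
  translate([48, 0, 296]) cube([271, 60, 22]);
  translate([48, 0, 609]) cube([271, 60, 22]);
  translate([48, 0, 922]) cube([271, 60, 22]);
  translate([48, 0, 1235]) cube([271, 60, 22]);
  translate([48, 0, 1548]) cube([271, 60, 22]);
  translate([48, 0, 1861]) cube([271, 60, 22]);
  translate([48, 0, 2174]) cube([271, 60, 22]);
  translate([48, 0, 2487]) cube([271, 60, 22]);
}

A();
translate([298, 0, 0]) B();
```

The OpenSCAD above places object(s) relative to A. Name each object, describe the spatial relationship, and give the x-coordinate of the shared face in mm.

The stool's +x face and the ladder's −x face are both at x = 298 mm.

A is a stool. B is a ladder. The ladder is against the stool's +x side, with their −y faces flush. The x-coordinate of the shared face is 298 mm.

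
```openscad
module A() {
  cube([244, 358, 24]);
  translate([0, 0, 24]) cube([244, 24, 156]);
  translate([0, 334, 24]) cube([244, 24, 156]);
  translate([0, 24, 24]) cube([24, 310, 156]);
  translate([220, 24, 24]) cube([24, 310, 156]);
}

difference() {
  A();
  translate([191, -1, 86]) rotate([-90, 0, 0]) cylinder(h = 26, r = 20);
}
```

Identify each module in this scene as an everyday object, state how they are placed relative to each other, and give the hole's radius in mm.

A is an open box. The open box has a circular hole through its front wall. The hole's radius is 20 mm.

The subtracted cylinder has r = 20 mm.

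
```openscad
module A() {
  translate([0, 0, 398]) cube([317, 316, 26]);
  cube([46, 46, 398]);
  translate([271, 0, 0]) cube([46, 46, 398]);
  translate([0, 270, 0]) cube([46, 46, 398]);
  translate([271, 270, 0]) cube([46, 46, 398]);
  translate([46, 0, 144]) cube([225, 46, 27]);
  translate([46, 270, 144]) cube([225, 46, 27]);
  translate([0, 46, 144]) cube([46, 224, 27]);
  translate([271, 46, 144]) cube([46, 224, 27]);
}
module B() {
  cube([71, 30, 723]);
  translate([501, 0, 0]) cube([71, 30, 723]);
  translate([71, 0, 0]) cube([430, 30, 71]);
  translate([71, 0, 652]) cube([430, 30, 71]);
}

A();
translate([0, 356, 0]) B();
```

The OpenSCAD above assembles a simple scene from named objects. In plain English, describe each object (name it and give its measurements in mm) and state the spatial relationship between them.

A is a simple wooden stool: a rectangular seat 317 mm (x) by 316 mm (y), 26 mm thick, top face at z = 424 mm, on four square legs, each 46×46 mm in cross-section. The legs rest on z = 0, each flush with a corner of the seat. Four stretchers, 46 mm wide and 27 mm tall, connect adjacent legs with their undersides at z = 144 mm, each running between the inner faces of the legs it joins and aligned with the legs' outer faces on the other axis.

B is a picture frame with a 430×581 mm rectangular opening (x by z) and a uniform 71 mm border on every side. Frame depth is 30 mm along y. It is built from two vertical stiles running the full outside height and two horizontal rails spanning the gap between the stiles.

The picture frame is on the floor beside the stool on its +y side.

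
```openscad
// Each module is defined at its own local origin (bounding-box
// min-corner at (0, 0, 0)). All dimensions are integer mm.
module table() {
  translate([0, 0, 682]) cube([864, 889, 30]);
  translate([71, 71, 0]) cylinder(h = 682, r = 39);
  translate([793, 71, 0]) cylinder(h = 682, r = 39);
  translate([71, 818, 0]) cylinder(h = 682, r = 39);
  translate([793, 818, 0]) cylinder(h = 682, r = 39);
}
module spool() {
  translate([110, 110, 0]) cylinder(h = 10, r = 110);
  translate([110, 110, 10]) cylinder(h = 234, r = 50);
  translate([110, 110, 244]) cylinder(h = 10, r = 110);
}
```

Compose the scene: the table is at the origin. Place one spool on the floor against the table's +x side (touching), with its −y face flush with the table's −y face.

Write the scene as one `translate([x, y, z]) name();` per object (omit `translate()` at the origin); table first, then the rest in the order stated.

table();
translate([864, 0, 0]) spool();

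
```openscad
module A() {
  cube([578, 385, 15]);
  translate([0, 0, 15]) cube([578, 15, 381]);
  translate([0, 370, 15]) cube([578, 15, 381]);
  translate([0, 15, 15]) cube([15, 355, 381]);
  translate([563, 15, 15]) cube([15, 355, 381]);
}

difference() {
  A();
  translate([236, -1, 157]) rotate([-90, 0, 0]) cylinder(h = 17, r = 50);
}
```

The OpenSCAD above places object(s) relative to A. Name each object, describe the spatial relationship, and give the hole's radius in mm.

A is an open box. The open box has a circular hole through its front wall. The hole's radius is 50 mm.

The subtracted cylinder has r = 50 mm.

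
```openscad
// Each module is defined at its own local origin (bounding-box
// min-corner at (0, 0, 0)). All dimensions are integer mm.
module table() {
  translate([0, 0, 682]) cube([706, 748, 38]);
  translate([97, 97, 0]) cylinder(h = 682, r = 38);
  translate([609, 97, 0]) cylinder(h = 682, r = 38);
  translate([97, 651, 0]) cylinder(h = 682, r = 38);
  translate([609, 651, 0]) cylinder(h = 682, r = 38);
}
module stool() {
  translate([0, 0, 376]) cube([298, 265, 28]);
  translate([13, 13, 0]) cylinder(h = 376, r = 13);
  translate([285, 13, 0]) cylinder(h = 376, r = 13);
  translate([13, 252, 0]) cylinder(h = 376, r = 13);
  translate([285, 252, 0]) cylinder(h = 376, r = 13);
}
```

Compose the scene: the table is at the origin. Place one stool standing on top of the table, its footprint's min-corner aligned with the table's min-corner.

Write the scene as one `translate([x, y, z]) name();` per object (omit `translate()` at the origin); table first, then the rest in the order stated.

table();
translate([0, 0, 720]) stool();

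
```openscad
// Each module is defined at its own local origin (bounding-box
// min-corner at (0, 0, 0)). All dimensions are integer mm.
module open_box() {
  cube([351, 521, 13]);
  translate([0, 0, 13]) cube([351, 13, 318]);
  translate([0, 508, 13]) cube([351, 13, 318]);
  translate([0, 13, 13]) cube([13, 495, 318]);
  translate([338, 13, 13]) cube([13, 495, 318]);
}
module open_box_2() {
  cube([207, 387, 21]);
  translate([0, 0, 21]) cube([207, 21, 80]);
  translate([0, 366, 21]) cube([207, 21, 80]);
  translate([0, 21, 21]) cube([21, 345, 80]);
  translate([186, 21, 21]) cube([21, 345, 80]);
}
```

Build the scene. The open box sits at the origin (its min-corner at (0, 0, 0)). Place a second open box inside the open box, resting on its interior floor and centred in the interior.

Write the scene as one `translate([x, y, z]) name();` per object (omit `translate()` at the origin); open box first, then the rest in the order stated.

open_box();
translate([72, 67, 13]) open_box_2();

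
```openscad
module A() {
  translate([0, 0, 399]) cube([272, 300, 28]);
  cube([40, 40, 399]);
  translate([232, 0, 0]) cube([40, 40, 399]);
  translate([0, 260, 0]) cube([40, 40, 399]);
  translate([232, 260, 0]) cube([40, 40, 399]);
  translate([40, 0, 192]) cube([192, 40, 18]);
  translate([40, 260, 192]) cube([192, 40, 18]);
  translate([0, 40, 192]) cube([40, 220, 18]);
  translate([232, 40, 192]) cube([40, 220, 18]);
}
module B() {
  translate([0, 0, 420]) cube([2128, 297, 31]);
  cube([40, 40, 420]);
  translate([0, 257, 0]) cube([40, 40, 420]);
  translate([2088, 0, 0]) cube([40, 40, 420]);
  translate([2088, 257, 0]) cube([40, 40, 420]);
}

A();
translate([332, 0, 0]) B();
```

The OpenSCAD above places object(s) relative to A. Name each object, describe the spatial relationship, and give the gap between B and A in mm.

A is a stool. B is a bench. The bench is on the floor beside the stool on its +x side. The gap between the bench and the stool is 60 mm.

The bench's nearest face is 60 mm from the stool's +x face.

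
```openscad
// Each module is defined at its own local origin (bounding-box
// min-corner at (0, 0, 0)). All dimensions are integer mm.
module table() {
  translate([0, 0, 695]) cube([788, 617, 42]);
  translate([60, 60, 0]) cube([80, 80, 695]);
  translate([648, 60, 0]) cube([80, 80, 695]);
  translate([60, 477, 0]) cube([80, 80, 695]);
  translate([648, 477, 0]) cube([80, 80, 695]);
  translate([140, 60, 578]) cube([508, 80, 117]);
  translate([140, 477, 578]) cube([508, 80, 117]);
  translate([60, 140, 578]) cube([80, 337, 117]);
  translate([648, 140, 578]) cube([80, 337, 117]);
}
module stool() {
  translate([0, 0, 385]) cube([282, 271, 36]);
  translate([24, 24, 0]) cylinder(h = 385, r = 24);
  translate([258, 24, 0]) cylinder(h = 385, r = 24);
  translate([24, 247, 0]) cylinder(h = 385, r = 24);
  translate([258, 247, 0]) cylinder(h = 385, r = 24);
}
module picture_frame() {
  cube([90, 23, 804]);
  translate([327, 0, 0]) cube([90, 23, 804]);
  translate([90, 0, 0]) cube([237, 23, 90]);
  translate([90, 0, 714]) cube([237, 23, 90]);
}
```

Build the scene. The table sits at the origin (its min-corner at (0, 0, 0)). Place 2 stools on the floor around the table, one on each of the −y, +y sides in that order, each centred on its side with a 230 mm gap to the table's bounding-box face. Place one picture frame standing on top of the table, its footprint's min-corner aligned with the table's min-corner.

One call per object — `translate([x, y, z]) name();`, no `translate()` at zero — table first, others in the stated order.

table();
translate([253, -501, 0]) stool();
translate([253, 847, 0]) stool();
translate([0, 0, 737]) picture_frame();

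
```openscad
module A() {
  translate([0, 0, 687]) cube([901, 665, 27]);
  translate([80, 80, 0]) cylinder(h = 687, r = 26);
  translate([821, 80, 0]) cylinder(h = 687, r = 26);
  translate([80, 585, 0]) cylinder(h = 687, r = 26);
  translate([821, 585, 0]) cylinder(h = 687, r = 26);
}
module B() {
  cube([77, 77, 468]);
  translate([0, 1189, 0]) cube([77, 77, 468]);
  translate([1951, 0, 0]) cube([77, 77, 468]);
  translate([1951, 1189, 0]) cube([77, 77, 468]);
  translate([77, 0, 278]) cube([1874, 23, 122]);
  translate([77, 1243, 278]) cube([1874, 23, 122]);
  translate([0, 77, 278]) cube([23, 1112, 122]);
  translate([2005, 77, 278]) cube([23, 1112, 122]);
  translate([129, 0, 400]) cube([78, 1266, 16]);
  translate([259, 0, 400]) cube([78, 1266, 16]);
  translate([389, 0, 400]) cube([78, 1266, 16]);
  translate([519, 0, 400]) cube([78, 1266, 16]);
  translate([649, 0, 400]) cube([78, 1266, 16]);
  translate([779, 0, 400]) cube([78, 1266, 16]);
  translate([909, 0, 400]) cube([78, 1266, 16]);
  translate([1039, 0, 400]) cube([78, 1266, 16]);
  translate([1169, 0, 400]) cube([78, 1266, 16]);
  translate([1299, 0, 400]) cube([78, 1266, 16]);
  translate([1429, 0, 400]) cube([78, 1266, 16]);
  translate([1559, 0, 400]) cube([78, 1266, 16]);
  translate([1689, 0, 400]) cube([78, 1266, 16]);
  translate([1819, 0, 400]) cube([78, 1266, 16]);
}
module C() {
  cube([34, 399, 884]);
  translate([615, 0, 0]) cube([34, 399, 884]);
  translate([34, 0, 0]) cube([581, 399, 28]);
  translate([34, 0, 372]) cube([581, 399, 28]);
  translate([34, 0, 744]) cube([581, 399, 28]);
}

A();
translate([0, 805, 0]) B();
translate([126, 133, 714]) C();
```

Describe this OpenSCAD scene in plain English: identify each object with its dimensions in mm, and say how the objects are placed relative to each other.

A is a table with a 901×665 mm rectangular top, 27 mm thick, top surface at z = 714 mm, supported by four round legs of 52 mm diameter, each leg's bounding box inset 54 mm from the nearest pair of top edges, running from the floor.

B is a bed frame 2028 mm long (x) by 1266 mm wide (y). Four 77×77 mm corner posts, 468 mm tall, at the corners of the footprint. Four rails of 23 mm thickness and 122 mm height run between adjacent posts with their undersides at z = 278 mm, their outer faces flush with the outside of the frame (the two x-running rails run between the posts' inner faces; the two y-running rails run between the posts' inner faces). 14 slats, each 78 mm wide (x) and 16 mm thick, lie across the top of the two x-running rails, running the full 1266 mm width of the frame in y; the slats are evenly spaced along x between the inner faces of the end posts with equal gaps (rounded down to the nearest mm) at the −x end and between each pair — any rounding remainder accumulates at the +x end.

C is an open bookshelf. Two side panels, each 34 mm thick, 399 mm deep and 884 mm tall, stand 649 mm apart (outside-to-outside). Between them sit 3 shelves, each 28 mm thick and 399 mm deep, spanning the full gap between the sides. The bottom shelf rests on the floor (its underside at z = 0) and the clear gap between one shelf's top and the next shelf's underside is 344 mm.

The bed frame is on the floor beside the table on its +y side. The bookshelf is on top of the table, centred.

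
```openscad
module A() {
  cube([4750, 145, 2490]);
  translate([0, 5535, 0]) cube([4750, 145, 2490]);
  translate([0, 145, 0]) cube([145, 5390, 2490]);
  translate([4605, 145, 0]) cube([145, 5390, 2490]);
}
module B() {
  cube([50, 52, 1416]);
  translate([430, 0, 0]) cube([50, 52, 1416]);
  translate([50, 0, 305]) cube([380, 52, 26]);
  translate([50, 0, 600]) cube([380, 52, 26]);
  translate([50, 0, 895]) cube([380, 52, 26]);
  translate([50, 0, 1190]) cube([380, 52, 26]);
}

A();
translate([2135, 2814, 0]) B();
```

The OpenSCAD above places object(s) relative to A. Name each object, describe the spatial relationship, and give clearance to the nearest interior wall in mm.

A is a house frame. B is a ladder. The ladder sits inside the house frame, centred. The clearance to the nearest interior wall is 1990 mm.

Clearances: x = 1990, y = 2669; minimum 1990 mm.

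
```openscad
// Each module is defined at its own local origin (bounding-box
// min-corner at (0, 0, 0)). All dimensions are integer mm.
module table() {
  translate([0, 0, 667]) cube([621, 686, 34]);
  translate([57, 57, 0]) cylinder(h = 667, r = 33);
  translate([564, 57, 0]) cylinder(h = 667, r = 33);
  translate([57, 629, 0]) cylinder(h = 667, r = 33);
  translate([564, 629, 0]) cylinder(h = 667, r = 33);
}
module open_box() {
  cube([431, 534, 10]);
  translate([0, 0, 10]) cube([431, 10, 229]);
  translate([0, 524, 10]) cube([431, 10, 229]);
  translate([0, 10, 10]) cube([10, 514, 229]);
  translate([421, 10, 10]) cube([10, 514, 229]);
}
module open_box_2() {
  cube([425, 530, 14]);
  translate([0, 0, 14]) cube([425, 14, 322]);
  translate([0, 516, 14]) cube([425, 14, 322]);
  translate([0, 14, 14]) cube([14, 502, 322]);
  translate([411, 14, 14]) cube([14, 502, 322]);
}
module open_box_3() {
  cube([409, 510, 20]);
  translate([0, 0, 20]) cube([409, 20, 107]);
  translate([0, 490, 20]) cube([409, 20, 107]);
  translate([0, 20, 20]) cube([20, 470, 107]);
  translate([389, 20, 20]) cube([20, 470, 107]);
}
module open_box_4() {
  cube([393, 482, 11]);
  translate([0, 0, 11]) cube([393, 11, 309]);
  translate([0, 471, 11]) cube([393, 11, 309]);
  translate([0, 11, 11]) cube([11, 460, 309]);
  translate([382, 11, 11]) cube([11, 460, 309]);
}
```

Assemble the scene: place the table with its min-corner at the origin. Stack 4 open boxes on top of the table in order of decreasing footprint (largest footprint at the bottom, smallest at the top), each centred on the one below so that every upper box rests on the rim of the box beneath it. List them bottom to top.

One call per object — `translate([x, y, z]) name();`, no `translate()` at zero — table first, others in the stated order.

table();
translate([95, 76, 701]) open_box();
translate([98, 78, 940]) open_box_2();
translate([106, 88, 1276]) open_box_3();
translate([114, 102, 1403]) open_box_4();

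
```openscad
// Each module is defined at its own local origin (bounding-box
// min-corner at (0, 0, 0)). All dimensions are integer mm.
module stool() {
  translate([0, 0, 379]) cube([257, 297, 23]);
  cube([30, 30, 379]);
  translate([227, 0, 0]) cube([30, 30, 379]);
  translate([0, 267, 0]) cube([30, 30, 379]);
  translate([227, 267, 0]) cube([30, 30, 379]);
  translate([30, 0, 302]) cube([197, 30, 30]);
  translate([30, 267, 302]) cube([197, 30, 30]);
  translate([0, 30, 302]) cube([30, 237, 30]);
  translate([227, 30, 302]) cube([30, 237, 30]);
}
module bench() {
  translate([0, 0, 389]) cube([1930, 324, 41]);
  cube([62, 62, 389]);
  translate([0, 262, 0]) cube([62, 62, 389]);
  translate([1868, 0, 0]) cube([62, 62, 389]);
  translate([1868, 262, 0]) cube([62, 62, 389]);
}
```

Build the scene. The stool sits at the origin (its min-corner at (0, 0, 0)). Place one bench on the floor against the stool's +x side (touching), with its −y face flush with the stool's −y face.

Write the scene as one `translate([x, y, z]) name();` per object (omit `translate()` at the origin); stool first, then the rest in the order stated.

stool();
translate([257, 0, 0]) bench();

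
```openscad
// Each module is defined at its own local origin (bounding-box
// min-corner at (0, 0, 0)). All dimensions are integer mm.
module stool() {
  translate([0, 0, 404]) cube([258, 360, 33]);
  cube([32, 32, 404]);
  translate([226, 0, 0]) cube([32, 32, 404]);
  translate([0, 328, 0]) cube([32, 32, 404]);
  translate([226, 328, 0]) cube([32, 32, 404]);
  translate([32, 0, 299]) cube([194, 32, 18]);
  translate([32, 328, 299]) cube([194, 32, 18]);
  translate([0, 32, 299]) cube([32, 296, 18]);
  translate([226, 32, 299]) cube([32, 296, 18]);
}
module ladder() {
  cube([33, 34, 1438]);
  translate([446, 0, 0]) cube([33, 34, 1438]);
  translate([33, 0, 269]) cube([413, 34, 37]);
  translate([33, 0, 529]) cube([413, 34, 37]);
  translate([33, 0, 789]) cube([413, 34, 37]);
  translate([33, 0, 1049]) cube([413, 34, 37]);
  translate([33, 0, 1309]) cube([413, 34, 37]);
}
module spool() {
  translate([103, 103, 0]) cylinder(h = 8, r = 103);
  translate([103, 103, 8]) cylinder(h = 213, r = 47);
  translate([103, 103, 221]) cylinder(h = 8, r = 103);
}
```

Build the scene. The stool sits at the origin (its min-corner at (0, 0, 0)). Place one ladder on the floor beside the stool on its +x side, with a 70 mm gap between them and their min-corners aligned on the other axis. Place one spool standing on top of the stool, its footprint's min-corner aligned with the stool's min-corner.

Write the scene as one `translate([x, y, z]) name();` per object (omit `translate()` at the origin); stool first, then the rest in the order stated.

stool();
translate([328, 0, 0]) ladder();
translate([0, 0, 437]) spool();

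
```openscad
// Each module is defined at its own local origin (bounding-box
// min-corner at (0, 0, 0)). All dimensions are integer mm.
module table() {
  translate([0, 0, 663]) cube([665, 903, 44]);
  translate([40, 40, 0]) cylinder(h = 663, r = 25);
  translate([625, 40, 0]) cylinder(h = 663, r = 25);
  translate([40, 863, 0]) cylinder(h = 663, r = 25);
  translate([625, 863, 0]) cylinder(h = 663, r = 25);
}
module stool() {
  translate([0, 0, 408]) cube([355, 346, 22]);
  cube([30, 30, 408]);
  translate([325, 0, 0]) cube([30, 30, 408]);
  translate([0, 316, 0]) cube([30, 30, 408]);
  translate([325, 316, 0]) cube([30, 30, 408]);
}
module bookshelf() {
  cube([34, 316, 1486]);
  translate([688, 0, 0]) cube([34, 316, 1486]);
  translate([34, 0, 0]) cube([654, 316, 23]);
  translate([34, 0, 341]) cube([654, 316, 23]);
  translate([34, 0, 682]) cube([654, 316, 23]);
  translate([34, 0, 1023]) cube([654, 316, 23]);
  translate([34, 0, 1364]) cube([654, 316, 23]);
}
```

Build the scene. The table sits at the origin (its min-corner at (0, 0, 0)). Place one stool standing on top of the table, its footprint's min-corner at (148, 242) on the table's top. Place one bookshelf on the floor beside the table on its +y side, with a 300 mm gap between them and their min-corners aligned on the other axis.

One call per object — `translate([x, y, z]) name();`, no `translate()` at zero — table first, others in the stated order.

table();
translate([148, 242, 707]) stool();
translate([0, 1203, 0]) bookshelf();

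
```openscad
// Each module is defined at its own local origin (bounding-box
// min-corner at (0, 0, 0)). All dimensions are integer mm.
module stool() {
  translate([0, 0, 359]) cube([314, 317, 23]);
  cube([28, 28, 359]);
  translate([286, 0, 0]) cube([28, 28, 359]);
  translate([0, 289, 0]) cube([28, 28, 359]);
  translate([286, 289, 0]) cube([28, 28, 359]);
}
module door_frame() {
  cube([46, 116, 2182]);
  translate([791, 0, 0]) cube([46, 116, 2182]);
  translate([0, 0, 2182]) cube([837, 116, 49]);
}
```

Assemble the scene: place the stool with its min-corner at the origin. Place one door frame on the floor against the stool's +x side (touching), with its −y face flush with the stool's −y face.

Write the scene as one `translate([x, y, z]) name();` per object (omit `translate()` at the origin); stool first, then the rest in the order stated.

stool();
translate([314, 0, 0]) door_frame();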